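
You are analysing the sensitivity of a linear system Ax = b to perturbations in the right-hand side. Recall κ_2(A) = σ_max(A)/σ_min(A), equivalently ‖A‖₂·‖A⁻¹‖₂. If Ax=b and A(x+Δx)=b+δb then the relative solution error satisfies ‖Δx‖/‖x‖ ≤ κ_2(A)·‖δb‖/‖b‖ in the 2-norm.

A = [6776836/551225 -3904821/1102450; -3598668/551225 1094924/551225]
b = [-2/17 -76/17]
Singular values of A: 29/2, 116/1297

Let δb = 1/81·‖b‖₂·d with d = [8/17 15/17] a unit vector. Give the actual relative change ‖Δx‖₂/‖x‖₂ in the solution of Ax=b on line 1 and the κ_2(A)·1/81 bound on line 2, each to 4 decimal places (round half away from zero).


0.0138
2.0015

largest singular value 29/2, smallest 116/1297
κ = σ_max/σ_min = (29/2)/(116/1297) = 162.1250
perturbation bound = 162.1250·1/81 = 2.0015
solve Ax = b  →  x = [-12.3903 -42.9738]
‖b‖ = 4.4721, ‖x‖ = 44.7244
Δx = A⁻¹·δb where δb = 1/81·4.4721·d; ‖Δx‖ = 0.6173
dividing the unrounded norms, ‖Δx‖/‖x‖ = 0.0138
realised/bound (from unrounded values) ≈ 0.0069


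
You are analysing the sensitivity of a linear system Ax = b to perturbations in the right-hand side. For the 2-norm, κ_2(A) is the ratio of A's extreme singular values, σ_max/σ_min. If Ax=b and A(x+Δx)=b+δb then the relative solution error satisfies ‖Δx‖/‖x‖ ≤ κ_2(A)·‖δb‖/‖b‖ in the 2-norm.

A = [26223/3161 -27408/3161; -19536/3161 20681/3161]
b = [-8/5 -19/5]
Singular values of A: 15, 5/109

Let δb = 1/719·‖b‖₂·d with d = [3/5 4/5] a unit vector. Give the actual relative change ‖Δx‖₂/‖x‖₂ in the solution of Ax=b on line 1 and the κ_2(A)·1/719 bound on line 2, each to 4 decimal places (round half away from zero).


largest singular value 15, smallest 5/109
κ = σ_max/σ_min = 15/(5/109) = 327.0000
bound on ‖Δx‖/‖x‖: κ·ε = 327.0000·1/719 = 0.4548
solve Ax = b  →  x = [-63.0989 -60.1862]
2-norm of b is 4.1231; of x, 87.2000
δb = ε·‖b‖·d = [0.0034 0.0046]; solving A·Δx = δb gives ‖Δx‖ = 0.1250
relative error = 0.0014
realised/bound (from unrounded values) ≈ 0.0032

0.0014
0.4548


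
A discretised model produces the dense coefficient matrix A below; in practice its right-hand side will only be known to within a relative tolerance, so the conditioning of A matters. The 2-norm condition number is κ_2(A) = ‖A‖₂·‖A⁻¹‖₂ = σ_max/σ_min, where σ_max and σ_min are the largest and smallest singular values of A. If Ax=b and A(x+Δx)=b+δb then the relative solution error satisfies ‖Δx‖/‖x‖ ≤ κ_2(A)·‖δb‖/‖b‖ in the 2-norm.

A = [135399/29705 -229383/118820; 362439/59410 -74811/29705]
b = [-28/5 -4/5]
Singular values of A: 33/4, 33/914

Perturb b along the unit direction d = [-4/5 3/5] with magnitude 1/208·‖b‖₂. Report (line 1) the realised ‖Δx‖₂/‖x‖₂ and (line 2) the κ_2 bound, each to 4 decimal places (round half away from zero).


largest singular value 33/4, smallest 33/914
κ = σ_max/σ_min = (33/4)/(33/914) = 228.5000
bound on ‖Δx‖/‖x‖: κ·ε = 228.5000·1/208 = 1.0986
solve Ax = b  →  x = [42.1632 102.4522]
2-norm of b is 5.6569; of x, 110.7889
δb = ε·‖b‖·d = [-0.0218 0.0163]; solving A·Δx = δb gives ‖Δx‖ = 0.7533
dividing the unrounded norms, ‖Δx‖/‖x‖ = 0.0068
tightness: 0.0068 against a bound of 1.0986 (unrounded ratio ≈ 0.0062)

0.0068
1.0986


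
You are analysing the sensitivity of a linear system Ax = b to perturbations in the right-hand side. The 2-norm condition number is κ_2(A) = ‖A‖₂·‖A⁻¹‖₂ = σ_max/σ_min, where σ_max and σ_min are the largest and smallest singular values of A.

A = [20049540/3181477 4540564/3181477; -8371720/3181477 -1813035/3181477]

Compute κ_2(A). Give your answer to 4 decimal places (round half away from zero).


298.4500

M = AᵀA = [2793312130000/59892283441 628487816040/59892283441; 628487816040/59892283441 141442706209/59892283441]. tr(M)=1745838689/35628961, det(M)=960400/35628961
char-poly roots: 49 and 19600/35628961
so κ_2 = √(49 / (19600/35628961)) = 298.4500


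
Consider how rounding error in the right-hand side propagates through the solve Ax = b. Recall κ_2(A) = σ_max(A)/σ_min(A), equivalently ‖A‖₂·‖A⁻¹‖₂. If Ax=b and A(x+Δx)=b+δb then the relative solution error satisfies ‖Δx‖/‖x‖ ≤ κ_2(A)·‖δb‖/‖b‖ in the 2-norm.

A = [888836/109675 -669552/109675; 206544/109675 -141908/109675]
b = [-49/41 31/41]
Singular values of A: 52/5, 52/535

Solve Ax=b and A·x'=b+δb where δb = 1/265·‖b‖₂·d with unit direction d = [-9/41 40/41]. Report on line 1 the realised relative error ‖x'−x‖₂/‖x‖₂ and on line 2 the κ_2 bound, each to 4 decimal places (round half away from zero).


largest singular value 52/5, smallest 52/535
κ = σ_max/σ_min = (52/5)/(52/535) = 107.0000
worst-case relative error ≤ 107.0000 × 1/265 = 0.4038
solve Ax = b  →  x = [6.0962 8.2885]
‖b‖ = 1.4142, ‖x‖ = 10.2889
Δx = A⁻¹·δb where δb = 1/265·1.4142·d; ‖Δx‖ = 0.0549
realised ‖Δx‖/‖x‖ = 0.0053
so the bound overstates the realised error by a factor of ≈ 75.6637 (computed from the unrounded values)

0.0053
0.4038


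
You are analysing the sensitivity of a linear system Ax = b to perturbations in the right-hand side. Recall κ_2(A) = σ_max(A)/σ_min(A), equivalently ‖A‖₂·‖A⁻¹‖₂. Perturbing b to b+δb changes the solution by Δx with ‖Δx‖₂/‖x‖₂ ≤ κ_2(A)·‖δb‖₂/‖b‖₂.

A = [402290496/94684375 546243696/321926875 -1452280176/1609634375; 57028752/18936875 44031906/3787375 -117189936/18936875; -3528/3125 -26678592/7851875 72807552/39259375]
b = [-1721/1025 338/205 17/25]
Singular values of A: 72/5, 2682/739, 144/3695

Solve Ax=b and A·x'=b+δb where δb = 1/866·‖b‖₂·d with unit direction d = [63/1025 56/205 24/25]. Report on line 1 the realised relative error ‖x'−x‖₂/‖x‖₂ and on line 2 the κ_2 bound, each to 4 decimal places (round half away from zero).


largest singular value 72/5, smallest 144/3695
condition number: (72/5) ÷ (144/3695) = 369.5000
worst-case relative error ≤ 369.5000 × 1/866 = 0.4267
solve Ax = b  →  x = [-0.5096 12.2701 22.5369]
‖b‖ = 2.4495, ‖x‖ = 25.6657
δb = ε·‖b‖·d = [0.0002 0.0008 0.0027]; solving A·Δx = δb gives ‖Δx‖ = 0.0726
realised ‖Δx‖/‖x‖ = 0.0028
realised/bound (from unrounded values) ≈ 0.0066

0.0028
0.4267


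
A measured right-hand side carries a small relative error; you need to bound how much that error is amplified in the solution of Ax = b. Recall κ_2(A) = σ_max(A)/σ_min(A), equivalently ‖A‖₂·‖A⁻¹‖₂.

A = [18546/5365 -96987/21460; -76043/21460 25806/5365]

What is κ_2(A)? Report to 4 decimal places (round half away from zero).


form AᵀA = [2683901/109520 -223608/6845; -223608/6845 4770909/109520] with trace 745481/10952 and determinant 131769/350464
solving λ² − 745481/10952·λ + 131769/350464 = 0 gives λ = 1089/16, 121/21904
so κ_2 = √((1089/16) / (121/21904)) = 111.0000

111.0000


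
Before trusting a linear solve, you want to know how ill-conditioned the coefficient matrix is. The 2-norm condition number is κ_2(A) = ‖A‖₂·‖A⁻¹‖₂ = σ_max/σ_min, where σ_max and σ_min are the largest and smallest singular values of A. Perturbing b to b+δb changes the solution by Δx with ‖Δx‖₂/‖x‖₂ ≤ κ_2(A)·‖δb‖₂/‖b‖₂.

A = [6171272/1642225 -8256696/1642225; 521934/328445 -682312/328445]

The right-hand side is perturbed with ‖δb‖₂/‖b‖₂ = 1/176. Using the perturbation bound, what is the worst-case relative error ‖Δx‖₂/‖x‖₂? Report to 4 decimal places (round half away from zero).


form AᵀA = [265650743236/15958005625 -354185577648/15958005625; -354185577648/15958005625 472258996864/15958005625] with trace 29516389604/638320225 and determinant 21381376/638320225
solving λ² − 29516389604/638320225·λ + 21381376/638320225 = 0 gives λ = 1156/25, 18496/25532809
κ_2(A) = √(λ_max/λ_min) = √((1156/25) / (18496/25532809)) = 252.6500
bound on ‖Δx‖/‖x‖: κ·ε = 252.6500·1/176 = 1.4355

1.4355


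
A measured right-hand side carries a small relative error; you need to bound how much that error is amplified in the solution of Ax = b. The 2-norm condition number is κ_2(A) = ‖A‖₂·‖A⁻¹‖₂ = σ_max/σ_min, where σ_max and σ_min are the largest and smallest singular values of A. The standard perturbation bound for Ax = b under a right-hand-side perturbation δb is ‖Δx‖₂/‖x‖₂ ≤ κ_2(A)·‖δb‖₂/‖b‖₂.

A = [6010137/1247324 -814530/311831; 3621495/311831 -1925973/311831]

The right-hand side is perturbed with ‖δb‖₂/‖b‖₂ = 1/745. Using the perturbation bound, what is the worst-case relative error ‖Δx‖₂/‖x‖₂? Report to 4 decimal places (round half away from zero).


AᵀA = [1455416351001/9206018704 -97026755175/1150752338; -97026755175/1150752338 25874740341/575376169]; tr = 6468554313/31854736, det = 10556001/31854736
solving λ² − 6468554313/31854736·λ + 10556001/31854736 = 0 gives λ = 3249/16, 3249/1990921
so κ_2 = √((3249/16) / (3249/1990921)) = 352.7500
κ_2(A)·‖δb‖/‖b‖ = 0.4735

0.4735


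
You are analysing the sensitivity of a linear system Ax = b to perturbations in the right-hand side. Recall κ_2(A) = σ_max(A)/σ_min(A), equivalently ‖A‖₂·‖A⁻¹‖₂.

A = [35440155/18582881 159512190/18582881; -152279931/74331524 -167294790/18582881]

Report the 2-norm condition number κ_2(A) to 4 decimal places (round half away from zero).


390.7250

form AᵀA = [51468788071521/6569768680336 28589884678845/821221085042; 28589884678845/821221085042 63533514292200/410610542521] with trace 635339093841/3908250256 and determinant 169130025/977062564
solving λ² − 635339093841/3908250256·λ + 169130025/977062564 = 0 gives λ = 2601/16, 260100/244265641
σ_max=√(2601/16)=(51/4), σ_min=√(260100/244265641)=(510/15629) → κ = 390.7250


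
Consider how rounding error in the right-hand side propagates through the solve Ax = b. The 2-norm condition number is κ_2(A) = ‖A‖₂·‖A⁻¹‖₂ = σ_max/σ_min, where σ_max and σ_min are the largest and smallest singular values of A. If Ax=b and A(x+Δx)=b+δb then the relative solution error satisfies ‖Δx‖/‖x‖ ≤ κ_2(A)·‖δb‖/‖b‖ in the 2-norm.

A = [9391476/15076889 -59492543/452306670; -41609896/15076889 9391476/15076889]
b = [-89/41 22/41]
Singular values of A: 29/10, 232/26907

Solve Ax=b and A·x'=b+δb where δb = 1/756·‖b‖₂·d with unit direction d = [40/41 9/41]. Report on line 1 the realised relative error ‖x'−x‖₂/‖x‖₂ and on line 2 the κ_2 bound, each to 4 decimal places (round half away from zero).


largest singular value 29/10, smallest 232/26907
condition number: (29/10) ÷ (232/26907) = 336.3375
worst-case relative error ≤ 336.3375 × 1/756 = 0.4449
solve Ax = b  →  x = [-51.2538 -226.2237]
‖b‖ = 2.2361, ‖x‖ = 231.9572
δb = ε·‖b‖·d = [0.0029 0.0006]; solving A·Δx = δb gives ‖Δx‖ = 0.3430
dividing the unrounded norms, ‖Δx‖/‖x‖ = 0.0015
tightness: 0.0015 against a bound of 0.4449 (unrounded ratio ≈ 0.0033)

0.0015
0.4449


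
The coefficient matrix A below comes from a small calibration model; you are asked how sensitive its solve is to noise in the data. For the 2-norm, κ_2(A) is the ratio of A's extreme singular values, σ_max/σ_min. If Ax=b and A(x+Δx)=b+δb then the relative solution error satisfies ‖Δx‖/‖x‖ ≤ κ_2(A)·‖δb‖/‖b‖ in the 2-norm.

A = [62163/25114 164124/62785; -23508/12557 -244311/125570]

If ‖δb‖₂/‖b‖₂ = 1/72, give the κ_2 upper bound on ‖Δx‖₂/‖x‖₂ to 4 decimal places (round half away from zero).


AᵀA = [6074742825/630712996 1594570320/157678249; 1594570320/157678249 6697384569/630712996]; tr = 7593417/374978, det = 18225/2999824
λ_max, λ_min = (7593417/374978 ± √14414141187216/35152125121)/2 = 81/4, 225/749956
σ_max=√(81/4)=(9/2), σ_min=√(225/749956)=(15/866) → κ = 259.8000
κ_2(A)·‖δb‖/‖b‖ = 3.6083

3.6083


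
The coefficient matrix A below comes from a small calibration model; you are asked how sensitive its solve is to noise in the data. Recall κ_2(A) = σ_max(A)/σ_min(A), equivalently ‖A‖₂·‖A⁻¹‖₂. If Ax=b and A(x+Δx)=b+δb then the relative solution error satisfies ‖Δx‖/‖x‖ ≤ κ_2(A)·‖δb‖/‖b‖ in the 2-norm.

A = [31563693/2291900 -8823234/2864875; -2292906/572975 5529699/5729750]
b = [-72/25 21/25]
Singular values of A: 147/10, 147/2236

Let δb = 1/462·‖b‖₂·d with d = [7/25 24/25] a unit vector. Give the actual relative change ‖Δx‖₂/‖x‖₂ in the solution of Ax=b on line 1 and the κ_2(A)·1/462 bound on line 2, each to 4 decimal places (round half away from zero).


σ_max = 147/10, σ_min = 147/2236
κ_2(A) = (147/10) / (147/2236) = 223.6000
worst-case relative error ≤ 223.6000 × 1/462 = 0.4840
solve Ax = b  →  x = [-0.1991 0.0448]
‖b‖₂ = 3.0000 and ‖x‖₂ = 0.2041
Δx = A⁻¹·δb where δb = 1/462·3.0000·d; ‖Δx‖ = 0.0988
relative error = 0.4840
realised/bound = 1 exactly: the bound is attained for this b and d

0.4840
0.4840


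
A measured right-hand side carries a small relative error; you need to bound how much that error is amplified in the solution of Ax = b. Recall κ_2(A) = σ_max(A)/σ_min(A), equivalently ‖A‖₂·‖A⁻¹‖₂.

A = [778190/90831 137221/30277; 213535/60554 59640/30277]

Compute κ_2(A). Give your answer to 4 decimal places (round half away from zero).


123.3000

M = AᵀA = [16761499825/195272676 744892610/16272723; 744892610/16272723 132464689/5424241]. tr(M)=74499061/675684, det(M)=60025/75076
solving λ² − 74499061/675684·λ + 60025/75076 = 0 gives λ = 441/4, 1225/168921
so κ_2 = √((441/4) / (1225/168921)) = 123.3000


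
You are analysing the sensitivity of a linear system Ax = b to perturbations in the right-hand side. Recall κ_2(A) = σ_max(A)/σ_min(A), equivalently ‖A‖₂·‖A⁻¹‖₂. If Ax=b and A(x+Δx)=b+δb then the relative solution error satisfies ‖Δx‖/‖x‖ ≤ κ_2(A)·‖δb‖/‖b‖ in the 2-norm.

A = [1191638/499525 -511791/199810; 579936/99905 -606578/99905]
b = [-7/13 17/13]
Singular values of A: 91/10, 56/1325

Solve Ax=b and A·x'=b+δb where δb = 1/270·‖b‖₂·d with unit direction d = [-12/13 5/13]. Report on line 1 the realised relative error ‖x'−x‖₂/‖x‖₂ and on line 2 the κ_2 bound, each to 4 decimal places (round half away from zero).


0.0052
0.7975

from the listed singular values, σ₁ = 91/10, σ_n = 56/1325
condition number: (91/10) ÷ (56/1325) = 215.3125
bound on ‖Δx‖/‖x‖: κ·ε = 215.3125·1/270 = 0.7975
solve Ax = b  →  x = [17.2094 16.2382]
‖b‖ = 1.4142, ‖x‖ = 23.6610
with δb = [-0.0048 0.0020], A·Δx = δb → ‖Δx‖ = 0.1239
realised ‖Δx‖/‖x‖ = 0.0052
tightness: 0.0052 against a bound of 0.7975 (unrounded ratio ≈ 0.0066)


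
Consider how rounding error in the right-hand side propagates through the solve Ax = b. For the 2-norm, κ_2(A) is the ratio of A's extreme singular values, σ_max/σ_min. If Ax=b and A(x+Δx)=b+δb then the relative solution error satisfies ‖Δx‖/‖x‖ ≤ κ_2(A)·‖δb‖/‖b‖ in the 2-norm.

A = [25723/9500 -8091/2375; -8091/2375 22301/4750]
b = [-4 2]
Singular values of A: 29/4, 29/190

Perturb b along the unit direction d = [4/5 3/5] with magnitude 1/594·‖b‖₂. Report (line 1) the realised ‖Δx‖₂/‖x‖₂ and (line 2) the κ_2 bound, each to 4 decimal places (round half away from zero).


0.0038
0.0800

largest singular value 29/4, smallest 29/190
κ = σ_max/σ_min = (29/4)/(29/190) = 47.5000
κ_2(A)·‖δb‖/‖b‖ = 0.0800
solve Ax = b  →  x = [-10.8138 -7.4207]
2-norm of b is 4.4721; of x, 13.1151
Δx = A⁻¹·δb where δb = 1/594·4.4721·d; ‖Δx‖ = 0.0493
realised ‖Δx‖/‖x‖ = 0.0038
tightness: 0.0038 against a bound of 0.0800 (unrounded ratio ≈ 0.0470)


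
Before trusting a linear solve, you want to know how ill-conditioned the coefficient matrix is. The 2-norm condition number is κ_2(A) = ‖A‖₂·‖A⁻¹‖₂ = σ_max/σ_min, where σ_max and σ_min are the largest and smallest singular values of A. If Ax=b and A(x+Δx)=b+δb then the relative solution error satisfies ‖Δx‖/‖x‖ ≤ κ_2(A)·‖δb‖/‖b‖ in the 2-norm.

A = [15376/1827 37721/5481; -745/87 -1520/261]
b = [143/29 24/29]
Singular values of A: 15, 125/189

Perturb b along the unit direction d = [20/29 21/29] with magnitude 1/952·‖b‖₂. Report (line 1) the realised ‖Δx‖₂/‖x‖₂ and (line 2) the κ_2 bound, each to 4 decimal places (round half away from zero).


0.0013
0.0238

largest singular value 15, smallest 125/189
condition number: 15 ÷ (125/189) = 22.6800
κ_2(A)·‖δb‖/‖b‖ = 0.0238
solve Ax = b  →  x = [-3.4688 4.9584]
‖b‖ = 5.0000, ‖x‖ = 6.0513
with δb = [0.0036 0.0038], A·Δx = δb → ‖Δx‖ = 0.0079
dividing the unrounded norms, ‖Δx‖/‖x‖ = 0.0013
tightness: 0.0013 against a bound of 0.0238 (unrounded ratio ≈ 0.0551)


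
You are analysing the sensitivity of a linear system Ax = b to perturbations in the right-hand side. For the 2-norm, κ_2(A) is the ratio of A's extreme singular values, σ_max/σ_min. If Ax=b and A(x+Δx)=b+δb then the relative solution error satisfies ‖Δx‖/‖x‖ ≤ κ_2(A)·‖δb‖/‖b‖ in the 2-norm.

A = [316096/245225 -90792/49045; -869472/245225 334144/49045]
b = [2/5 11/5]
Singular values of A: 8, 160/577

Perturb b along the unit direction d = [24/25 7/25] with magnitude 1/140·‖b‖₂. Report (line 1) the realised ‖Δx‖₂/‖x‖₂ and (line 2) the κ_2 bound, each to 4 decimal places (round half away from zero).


0.0159
0.2061

σ_max = 8, σ_min = 160/577
condition number: 8 ÷ (160/577) = 28.8500
bound on ‖Δx‖/‖x‖: κ·ε = 28.8500·1/140 = 0.2061
solve Ax = b  →  x = [3.0643 1.9176]
‖b‖ = 2.2361, ‖x‖ = 3.6149
re-solving with b+δb shifts x by Δx of norm 0.0576
relative error = 0.0159
tightness: 0.0159 against a bound of 0.2061 (unrounded ratio ≈ 0.0773)


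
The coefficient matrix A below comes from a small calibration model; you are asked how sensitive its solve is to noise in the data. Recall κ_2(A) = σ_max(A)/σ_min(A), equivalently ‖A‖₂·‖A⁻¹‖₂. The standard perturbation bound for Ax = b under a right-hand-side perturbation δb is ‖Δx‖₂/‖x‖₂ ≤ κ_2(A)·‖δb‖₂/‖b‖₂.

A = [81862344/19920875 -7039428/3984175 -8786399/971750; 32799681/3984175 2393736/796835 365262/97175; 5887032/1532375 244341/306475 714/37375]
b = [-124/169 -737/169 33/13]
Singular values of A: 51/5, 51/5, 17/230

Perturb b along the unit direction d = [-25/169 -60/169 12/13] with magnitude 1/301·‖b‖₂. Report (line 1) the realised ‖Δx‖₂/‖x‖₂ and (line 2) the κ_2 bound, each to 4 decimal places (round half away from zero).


0.0042
0.4585

σ_max = 51/5, σ_min = 17/230
κ = σ_max/σ_min = (51/5)/(17/230) = 138.0000
worst-case relative error ≤ 138.0000 × 1/301 = 0.4585
solve Ax = b  →  x = [11.1234 -50.7771 15.0588]
‖b‖ = 5.0990, ‖x‖ = 54.1185
re-solving with b+δb shifts x by Δx of norm 0.2292
relative error = 0.0042
tightness: 0.0042 against a bound of 0.4585 (unrounded ratio ≈ 0.0092)


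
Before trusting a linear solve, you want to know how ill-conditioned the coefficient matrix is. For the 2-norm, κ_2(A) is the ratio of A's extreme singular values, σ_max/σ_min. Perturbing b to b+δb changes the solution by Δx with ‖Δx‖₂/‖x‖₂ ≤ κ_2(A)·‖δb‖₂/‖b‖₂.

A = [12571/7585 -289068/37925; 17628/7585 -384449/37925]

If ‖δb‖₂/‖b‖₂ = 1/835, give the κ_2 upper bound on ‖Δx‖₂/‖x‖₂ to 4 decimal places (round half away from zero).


M = AᵀA = [18751057/2301289 -416437632/11506445; -416437632/11506445 9254453689/57532225]. tr(M)=5784194/34225, det(M)=28561/34225
char-poly roots: 169 and 169/34225
κ_2(A) = √(λ_max/λ_min) = √(169 / (169/34225)) = 185.0000
κ_2(A)·‖δb‖/‖b‖ = 0.2216

0.2216


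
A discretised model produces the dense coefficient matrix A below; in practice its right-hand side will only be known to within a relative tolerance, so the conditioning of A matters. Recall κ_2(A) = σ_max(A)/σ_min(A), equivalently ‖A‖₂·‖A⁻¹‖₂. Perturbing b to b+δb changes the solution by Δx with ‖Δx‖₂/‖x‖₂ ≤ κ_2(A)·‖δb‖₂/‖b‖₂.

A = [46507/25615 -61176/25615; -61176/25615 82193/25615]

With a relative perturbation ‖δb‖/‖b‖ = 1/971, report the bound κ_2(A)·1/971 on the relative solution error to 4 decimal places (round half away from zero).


AᵀA = [236216161/26245129 -314934048/26245129; -314934048/26245129 419927689/26245129]; tr = 656143850/26245129, det = 390625/26245129
char-poly roots: 25 and 15625/26245129
κ = σ_max/σ_min = 5/(125/5123) = 204.9200
bound on ‖Δx‖/‖x‖: κ·ε = 204.9200·1/971 = 0.2110

0.2110


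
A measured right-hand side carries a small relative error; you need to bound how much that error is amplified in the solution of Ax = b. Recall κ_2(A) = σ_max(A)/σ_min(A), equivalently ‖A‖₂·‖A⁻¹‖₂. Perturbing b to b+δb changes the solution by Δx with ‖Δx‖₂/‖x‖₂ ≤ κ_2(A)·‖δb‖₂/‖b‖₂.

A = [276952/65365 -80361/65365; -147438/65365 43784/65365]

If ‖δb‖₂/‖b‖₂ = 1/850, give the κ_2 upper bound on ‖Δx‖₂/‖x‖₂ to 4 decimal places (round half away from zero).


M = AᵀA = [340624132/14784025 -99347976/14784025; -99347976/14784025 28978993/14784025]. tr(M)=14784125/591361, det(M)=2500/591361
λ_max, λ_min = (14784125/591361 ± √218564438405625/349707832321)/2 = 25, 100/591361
κ = σ_max/σ_min = 5/(10/769) = 384.5000
κ_2(A)·‖δb‖/‖b‖ = 0.4524

0.4524


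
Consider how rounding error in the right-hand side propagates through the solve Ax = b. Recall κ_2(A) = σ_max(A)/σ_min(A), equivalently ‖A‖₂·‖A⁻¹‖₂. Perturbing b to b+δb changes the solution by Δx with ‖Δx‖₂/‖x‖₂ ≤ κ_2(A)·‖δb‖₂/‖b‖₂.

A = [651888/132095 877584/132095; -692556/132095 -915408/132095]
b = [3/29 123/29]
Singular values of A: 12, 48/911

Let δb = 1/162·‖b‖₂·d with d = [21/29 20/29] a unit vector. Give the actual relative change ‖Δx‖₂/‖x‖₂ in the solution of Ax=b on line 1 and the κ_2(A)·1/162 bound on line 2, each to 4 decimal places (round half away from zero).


σ_max = 12, σ_min = 48/911
κ_2(A) = 12 / (48/911) = 227.7500
worst-case relative error ≤ 227.7500 × 1/162 = 1.4059
solve Ax = b  →  x = [-45.7000 33.9625]
‖b‖₂ = 4.2426 and ‖x‖₂ = 56.9380
δb = ε·‖b‖·d = [0.0190 0.0181]; solving A·Δx = δb gives ‖Δx‖ = 0.4970
relative error = 0.0087
tightness: 0.0087 against a bound of 1.4059 (unrounded ratio ≈ 0.0062)

0.0087
1.4059


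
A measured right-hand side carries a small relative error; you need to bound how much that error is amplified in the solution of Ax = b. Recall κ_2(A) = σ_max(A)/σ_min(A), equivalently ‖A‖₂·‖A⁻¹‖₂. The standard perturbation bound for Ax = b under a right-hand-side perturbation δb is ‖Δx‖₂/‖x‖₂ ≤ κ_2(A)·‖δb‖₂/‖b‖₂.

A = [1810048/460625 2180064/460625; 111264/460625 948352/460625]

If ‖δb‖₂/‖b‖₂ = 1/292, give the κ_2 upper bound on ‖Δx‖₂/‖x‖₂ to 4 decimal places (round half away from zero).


AᵀA = [5261845504/339480625 6482460672/339480625; 6482460672/339480625 9043280896/339480625]; tr = 572205056/13579225, det = 26214400/543169
λ_max, λ_min = (572205056/13579225 ± √291821502527963136/184395351600625)/2 = 1024/25, 640000/543169
κ_2(A) = √(λ_max/λ_min) = √((1024/25) / (640000/543169)) = 5.8960
bound on ‖Δx‖/‖x‖: κ·ε = 5.8960·1/292 = 0.0202

0.0202


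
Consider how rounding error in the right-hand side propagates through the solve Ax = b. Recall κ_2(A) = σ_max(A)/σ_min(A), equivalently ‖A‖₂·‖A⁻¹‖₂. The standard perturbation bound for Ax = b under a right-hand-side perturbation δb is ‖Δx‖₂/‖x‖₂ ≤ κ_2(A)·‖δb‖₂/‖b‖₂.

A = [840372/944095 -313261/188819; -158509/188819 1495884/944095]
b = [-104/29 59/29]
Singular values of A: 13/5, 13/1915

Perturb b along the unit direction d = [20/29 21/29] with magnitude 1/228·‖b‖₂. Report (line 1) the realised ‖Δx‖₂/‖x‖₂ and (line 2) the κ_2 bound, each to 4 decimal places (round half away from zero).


0.0181
1.6798

largest singular value 13/5, smallest 13/1915
condition number: (13/5) ÷ (13/1915) = 383.0000
worst-case relative error ≤ 383.0000 × 1/228 = 1.6798
solve Ax = b  →  x = [-130.7014 -67.9638]
‖b‖ = 4.1231, ‖x‖ = 147.3157
with δb = [0.0125 0.0131], A·Δx = δb → ‖Δx‖ = 2.6639
relative error = 0.0181
tightness: 0.0181 against a bound of 1.6798 (unrounded ratio ≈ 0.0108)


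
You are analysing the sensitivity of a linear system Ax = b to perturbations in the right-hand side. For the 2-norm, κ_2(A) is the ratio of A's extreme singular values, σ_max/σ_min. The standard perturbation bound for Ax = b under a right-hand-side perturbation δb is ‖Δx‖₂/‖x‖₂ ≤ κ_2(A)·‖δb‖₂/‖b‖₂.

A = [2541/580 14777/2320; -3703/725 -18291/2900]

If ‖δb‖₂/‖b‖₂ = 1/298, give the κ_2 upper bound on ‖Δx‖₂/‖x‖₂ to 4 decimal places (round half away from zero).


M = AᵀA = [452809/10000 2404773/40000; 2404773/40000 12856081/160000]. tr(M)=804041/6400, det(M)=2401/100
λ_max, λ_min = (804041/6400 ± √642548131281/40960000)/2 = 3136/25, 49/256
κ_2(A) = √(λ_max/λ_min) = √((3136/25) / (49/256)) = 25.6000
worst-case relative error ≤ 25.6000 × 1/298 = 0.0859

0.0859


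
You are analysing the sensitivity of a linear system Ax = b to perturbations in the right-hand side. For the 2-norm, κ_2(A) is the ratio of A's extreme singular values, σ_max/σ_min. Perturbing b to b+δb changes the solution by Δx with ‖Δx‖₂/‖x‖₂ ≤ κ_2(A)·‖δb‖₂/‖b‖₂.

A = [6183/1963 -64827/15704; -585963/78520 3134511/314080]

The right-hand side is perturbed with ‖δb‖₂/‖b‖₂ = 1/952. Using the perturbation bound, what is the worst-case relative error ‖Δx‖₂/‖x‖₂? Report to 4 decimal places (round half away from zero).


0.3045

AᵀA = [2393608401/36481600 -12765489597/145926400; -12765489597/145926400 68083876809/583705600]; tr = 4255264449/23348224, det = 36905625/93392896
solving λ² − 4255264449/23348224·λ + 36905625/93392896 = 0 gives λ = 729/4, 50625/23348224
κ = σ_max/σ_min = (27/2)/(225/4832) = 289.9200
κ_2(A)·‖δb‖/‖b‖ = 0.3045


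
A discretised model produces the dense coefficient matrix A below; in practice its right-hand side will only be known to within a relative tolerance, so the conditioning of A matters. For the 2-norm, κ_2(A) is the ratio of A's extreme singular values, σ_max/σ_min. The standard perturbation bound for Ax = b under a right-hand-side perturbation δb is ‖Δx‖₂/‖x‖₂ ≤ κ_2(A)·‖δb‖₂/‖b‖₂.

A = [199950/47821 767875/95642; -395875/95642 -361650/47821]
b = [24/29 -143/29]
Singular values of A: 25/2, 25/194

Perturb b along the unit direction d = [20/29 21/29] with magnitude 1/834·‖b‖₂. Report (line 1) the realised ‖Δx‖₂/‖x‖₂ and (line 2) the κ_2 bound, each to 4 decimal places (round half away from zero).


0.0020
0.1163

from the listed singular values, σ₁ = 25/2, σ_n = 25/194
κ = σ_max/σ_min = (25/2)/(25/194) = 97.0000
κ_2(A)·‖δb‖/‖b‖ = 0.1163
solve Ax = b  →  x = [20.6918 -10.6729]
‖b‖ = 5.0000, ‖x‖ = 23.2822
δb = ε·‖b‖·d = [0.0041 0.0043]; solving A·Δx = δb gives ‖Δx‖ = 0.0465
dividing the unrounded norms, ‖Δx‖/‖x‖ = 0.0020
so the bound overstates the realised error by a factor of ≈ 58.2055 (computed from the unrounded values)


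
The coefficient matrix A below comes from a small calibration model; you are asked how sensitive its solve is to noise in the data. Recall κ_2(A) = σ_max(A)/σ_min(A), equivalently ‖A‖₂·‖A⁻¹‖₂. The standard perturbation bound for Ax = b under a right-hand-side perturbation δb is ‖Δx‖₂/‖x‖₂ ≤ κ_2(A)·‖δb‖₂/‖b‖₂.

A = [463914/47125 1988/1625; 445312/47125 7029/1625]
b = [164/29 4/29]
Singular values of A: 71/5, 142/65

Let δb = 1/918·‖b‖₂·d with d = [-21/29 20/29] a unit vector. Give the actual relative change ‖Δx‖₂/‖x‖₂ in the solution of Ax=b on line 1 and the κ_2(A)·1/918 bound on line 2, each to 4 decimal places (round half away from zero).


largest singular value 71/5, smallest 142/65
κ_2(A) = (71/5) / (142/65) = 6.5000
perturbation bound = 6.5000·1/918 = 0.0071
solve Ax = b  →  x = [0.7831 -1.6789]
‖b‖ = 5.6569, ‖x‖ = 1.8525
with δb = [-0.0045 0.0042], A·Δx = δb → ‖Δx‖ = 0.0028
relative error = 0.0015
so the bound overstates the realised error by a factor of ≈ 4.6503 (computed from the unrounded values)

0.0015
0.0071


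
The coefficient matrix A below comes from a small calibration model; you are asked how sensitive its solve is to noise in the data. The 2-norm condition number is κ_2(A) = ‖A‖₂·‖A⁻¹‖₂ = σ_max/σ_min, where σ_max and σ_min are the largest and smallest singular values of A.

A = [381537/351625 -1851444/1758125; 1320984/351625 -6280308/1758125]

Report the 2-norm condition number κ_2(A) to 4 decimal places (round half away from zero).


M = AᵀA = [3024910737/197824225 -14404129236/989121125; -14404129236/989121125 68592181536/4945605625]. tr(M)=171480321/5880625, det(M)=944784/147015625
eigenvalues of AᵀA: λ = (tr ± √(tr²−4·det))/2 = 729/25, 1296/5880625
so κ_2 = √((729/25) / (1296/5880625)) = 363.7500

363.7500


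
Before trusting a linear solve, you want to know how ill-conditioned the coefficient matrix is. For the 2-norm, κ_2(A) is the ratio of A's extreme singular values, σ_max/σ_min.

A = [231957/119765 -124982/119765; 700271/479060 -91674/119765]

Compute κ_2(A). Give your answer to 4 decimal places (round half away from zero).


176.1250

AᵀA = [54049770841/9179939344 -3603168855/1147492418; -3603168855/1147492418 960984904/573746209]; tr = 240226745/31764496, det = 14641/7941124
solving λ² − 240226745/31764496·λ + 14641/7941124 = 0 gives λ = 121/16, 484/1985281
σ_max=√(121/16)=(11/4), σ_min=√(484/1985281)=(22/1409) → κ = 176.1250


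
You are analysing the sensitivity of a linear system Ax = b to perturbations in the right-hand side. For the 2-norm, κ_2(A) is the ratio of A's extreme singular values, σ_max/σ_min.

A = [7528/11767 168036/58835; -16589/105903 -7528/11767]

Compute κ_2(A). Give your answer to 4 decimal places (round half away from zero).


M = AᵀA = [2894425/6671889 7144072/3706605; 7144072/3706605 17640016/2059225]. tr(M)=893041/99225, det(M)=16/11025
λ_max, λ_min = (893041/99225 ± √797465074081/9845600625)/2 = 9, 16/99225
σ_max=√9=3, σ_min=√(16/99225)=(4/315) → κ = 236.2500

236.2500


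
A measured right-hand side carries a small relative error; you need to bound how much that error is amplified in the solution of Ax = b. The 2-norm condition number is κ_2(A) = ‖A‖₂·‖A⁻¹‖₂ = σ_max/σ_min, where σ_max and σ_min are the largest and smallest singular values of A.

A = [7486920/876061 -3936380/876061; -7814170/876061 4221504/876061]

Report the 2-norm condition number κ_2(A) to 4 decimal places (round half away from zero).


177.7000

form AᵀA = [139257103300/912583681 -74267434080/912583681; -74267434080/912583681 39614962576/912583681] with trace 618934484/3157729 and determinant 3841600/3157729
eigenvalues of AᵀA: λ = (tr ± √(tr²−4·det))/2 = 196, 19600/3157729
σ_max=√196=14, σ_min=√(19600/3157729)=(140/1777) → κ = 177.7000


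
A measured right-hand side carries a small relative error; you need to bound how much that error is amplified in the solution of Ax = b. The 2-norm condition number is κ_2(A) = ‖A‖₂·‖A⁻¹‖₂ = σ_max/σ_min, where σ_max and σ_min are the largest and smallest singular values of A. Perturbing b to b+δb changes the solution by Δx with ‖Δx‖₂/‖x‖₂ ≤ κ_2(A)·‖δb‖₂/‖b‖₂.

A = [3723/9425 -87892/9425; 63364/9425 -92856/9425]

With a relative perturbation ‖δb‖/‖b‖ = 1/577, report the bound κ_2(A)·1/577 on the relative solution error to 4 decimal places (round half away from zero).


form AᵀA = [161154289/3553225 -49687596/710645; -49687596/710645 653889616/3553225] with trace 964549/4205 and determinant 1817487424/525625
eigenvalues of AᵀA: λ = (tr ± √(tr²−4·det))/2 = 5329/25, 341056/21025
κ_2(A) = √(λ_max/λ_min) = √((5329/25) / (341056/21025)) = 3.6250
worst-case relative error ≤ 3.6250 × 1/577 = 0.0063

0.0063


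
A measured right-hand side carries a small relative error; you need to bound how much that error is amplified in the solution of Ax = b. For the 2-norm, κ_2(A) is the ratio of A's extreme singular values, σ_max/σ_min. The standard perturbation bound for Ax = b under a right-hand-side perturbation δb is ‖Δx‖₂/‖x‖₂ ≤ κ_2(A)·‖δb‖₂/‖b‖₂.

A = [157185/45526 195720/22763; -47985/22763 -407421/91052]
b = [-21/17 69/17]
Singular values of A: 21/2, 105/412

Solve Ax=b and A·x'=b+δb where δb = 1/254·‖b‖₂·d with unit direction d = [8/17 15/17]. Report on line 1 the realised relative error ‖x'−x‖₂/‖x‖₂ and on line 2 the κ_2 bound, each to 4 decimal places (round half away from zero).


0.0056
0.1622

largest singular value 21/2, smallest 105/412
condition number: (21/2) ÷ (105/412) = 41.2000
bound on ‖Δx‖/‖x‖: κ·ε = 41.2000·1/254 = 0.1622
solve Ax = b  →  x = [-10.9758 4.2637]
‖b‖ = 4.2426, ‖x‖ = 11.7749
δb = ε·‖b‖·d = [0.0079 0.0147]; solving A·Δx = δb gives ‖Δx‖ = 0.0655
relative error = 0.0056
tightness: 0.0056 against a bound of 0.1622 (unrounded ratio ≈ 0.0343)


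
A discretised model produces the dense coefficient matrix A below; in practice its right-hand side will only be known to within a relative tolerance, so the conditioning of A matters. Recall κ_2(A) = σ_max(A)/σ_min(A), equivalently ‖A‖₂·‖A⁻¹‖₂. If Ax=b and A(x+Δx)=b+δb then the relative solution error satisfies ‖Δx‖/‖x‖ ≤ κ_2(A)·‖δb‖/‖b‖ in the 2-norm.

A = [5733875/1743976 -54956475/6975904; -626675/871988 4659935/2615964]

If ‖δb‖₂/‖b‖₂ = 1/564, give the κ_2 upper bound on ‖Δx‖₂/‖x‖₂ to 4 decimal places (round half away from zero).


0.6962

form AᵀA = [1576360625/139177792 -45397195375/1670133504; -45397195375/1670133504 1307449179925/20041602048] with trace 118034239225/1541661696 and determinant 937890625/24666587136
solving λ² − 118034239225/1541661696·λ + 937890625/24666587136 = 0 gives λ = 1225/16, 765625/1541661696
κ = σ_max/σ_min = (35/4)/(875/39264) = 392.6400
κ_2(A)·‖δb‖/‖b‖ = 0.6962


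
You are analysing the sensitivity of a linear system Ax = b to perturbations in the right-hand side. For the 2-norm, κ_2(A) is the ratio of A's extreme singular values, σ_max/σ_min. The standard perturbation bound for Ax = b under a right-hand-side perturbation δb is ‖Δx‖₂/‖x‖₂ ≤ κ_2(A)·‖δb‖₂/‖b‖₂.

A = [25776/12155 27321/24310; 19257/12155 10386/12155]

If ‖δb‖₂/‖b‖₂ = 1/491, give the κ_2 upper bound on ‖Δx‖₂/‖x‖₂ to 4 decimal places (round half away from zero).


0.5825

form AᵀA = [41409369/5909761 22084650/5909761; 22084650/5909761 47116521/23639044] with trace 736173/81796 and determinant 81/81796
eigenvalues of AᵀA: λ = (tr ± √(tr²−4·det))/2 = 9, 9/81796
κ_2(A) = √(λ_max/λ_min) = √(9 / (9/81796)) = 286.0000
bound on ‖Δx‖/‖x‖: κ·ε = 286.0000·1/491 = 0.5825


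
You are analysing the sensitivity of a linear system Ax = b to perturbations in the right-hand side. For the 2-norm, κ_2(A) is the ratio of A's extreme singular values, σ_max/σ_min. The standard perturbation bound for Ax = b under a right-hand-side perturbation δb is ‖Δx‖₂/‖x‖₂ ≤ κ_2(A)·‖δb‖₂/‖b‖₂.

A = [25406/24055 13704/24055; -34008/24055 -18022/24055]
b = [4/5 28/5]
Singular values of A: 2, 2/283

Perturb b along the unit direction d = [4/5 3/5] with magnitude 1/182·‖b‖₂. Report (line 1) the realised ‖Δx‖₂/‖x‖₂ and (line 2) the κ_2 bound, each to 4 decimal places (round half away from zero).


0.0078
1.5549

σ_max = 2, σ_min = 2/283
κ = σ_max/σ_min = 2/(2/283) = 283.0000
κ_2(A)·‖δb‖/‖b‖ = 1.5549
solve Ax = b  →  x = [-268.1176 498.4706]
2-norm of b is 5.6569; of x, 566.0035
δb = ε·‖b‖·d = [0.0249 0.0186]; solving A·Δx = δb gives ‖Δx‖ = 4.3980
relative error = 0.0078
realised/bound (from unrounded values) ≈ 0.0050


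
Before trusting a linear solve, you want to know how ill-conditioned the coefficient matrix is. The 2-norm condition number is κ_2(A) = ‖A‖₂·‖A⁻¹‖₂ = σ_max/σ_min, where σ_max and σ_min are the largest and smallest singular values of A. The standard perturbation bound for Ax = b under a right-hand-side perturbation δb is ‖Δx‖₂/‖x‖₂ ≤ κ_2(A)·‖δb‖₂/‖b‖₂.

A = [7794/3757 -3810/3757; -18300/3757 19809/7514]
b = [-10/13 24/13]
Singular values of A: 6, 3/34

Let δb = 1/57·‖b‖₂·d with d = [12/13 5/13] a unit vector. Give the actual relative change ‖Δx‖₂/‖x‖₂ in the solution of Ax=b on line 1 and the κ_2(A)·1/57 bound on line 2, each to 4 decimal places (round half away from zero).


1.1930
1.1930

largest singular value 6, smallest 3/34
κ = σ_max/σ_min = 6/(3/34) = 68.0000
worst-case relative error ≤ 68.0000 × 1/57 = 1.1930
solve Ax = b  →  x = [-0.2941 0.1569]
‖b‖₂ = 2.0000 and ‖x‖₂ = 0.3333
δb = ε·‖b‖·d = [0.0324 0.0135]; solving A·Δx = δb gives ‖Δx‖ = 0.3977
relative error = 1.1930
tightness: 1.1930 against a bound of 1.1930; the bound is attained (ratio 1)


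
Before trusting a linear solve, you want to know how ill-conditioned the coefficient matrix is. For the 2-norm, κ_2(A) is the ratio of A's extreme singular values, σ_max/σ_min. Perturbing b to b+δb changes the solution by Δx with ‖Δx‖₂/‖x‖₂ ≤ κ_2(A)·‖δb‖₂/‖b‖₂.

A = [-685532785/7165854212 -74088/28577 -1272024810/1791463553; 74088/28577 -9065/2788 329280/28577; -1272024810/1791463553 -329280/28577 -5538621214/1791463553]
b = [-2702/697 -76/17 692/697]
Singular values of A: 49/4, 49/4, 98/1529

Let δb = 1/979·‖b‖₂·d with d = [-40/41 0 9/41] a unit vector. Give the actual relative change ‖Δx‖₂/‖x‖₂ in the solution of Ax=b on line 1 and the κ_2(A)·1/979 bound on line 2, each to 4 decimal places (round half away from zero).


from the listed singular values, σ₁ = 49/4, σ_n = 98/1529
κ = σ_max/σ_min = (49/4)/(98/1529) = 191.1250
bound on ‖Δx‖/‖x‖: κ·ε = 191.1250·1/979 = 0.1952
solve Ax = b  →  x = [-60.9638 0.0876 13.3536]
2-norm of b is 6.0000; of x, 62.4092
Δx = A⁻¹·δb where δb = 1/979·6.0000·d; ‖Δx‖ = 0.0956
realised ‖Δx‖/‖x‖ = 0.0015
so the bound overstates the realised error by a factor of ≈ 127.4188 (computed from the unrounded values)

0.0015
0.1952


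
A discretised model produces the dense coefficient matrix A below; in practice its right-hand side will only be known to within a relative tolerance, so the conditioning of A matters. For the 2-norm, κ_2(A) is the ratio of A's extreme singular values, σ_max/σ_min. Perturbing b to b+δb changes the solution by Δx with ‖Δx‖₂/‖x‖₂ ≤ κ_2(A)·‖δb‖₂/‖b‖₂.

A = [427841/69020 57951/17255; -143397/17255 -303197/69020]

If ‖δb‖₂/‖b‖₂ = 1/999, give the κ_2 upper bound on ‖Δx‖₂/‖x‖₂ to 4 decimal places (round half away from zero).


M = AᵀA = [1204826153/11208848 40159620/700553; 40159620/700553 342732977/11208848]. tr(M)=45516445/329672, det(M)=4879681/10549504
eigenvalues of AᵀA: λ = (tr ± √(tr²−4·det))/2 = 2209/16, 2209/659344
κ = σ_max/σ_min = (47/4)/(47/812) = 203.0000
κ_2(A)·‖δb‖/‖b‖ = 0.2032

0.2032
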